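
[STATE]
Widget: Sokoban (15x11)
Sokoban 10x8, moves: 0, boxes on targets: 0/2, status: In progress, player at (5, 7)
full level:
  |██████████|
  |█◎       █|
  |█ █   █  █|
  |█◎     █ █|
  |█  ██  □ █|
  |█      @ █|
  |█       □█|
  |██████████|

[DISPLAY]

██████████     
█◎       █     
█ █   █  █     
█◎     █ █     
█  ██  □ █     
█      @ █     
█       □█     
██████████     
Moves: 0  0/2  
               
               


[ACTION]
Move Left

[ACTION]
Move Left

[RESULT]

██████████     
█◎       █     
█ █   █  █     
█◎     █ █     
█  ██  □ █     
█    @   █     
█       □█     
██████████     
Moves: 2  0/2  
               
               


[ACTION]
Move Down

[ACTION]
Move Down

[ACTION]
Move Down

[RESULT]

██████████     
█◎       █     
█ █   █  █     
█◎     █ █     
█  ██  □ █     
█        █     
█    @  □█     
██████████     
Moves: 3  0/2  
               
               


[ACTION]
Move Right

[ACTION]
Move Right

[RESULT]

██████████     
█◎       █     
█ █   █  █     
█◎     █ █     
█  ██  □ █     
█        █     
█      @□█     
██████████     
Moves: 5  0/2  
               
               


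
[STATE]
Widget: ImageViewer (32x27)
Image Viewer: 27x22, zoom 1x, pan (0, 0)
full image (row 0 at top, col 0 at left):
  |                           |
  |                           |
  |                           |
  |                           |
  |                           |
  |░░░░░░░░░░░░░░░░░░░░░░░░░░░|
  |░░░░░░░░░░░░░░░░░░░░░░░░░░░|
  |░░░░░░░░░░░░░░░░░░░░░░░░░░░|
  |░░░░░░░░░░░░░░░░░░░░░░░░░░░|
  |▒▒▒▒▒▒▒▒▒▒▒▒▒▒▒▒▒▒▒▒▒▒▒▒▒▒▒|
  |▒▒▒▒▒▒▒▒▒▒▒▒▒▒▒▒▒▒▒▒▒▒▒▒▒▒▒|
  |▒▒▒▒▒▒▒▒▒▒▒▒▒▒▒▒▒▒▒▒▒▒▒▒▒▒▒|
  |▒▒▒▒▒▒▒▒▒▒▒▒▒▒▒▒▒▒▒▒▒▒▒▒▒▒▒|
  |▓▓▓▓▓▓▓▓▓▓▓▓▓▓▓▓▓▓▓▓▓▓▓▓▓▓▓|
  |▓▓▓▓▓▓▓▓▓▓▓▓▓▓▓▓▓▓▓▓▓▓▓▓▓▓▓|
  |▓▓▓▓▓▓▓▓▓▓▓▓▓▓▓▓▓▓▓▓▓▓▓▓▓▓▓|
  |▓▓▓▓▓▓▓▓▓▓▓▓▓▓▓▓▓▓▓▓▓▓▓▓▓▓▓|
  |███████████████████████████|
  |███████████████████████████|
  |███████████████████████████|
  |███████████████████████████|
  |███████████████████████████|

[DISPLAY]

                                
                                
                                
                                
                                
░░░░░░░░░░░░░░░░░░░░░░░░░░░     
░░░░░░░░░░░░░░░░░░░░░░░░░░░     
░░░░░░░░░░░░░░░░░░░░░░░░░░░     
░░░░░░░░░░░░░░░░░░░░░░░░░░░     
▒▒▒▒▒▒▒▒▒▒▒▒▒▒▒▒▒▒▒▒▒▒▒▒▒▒▒     
▒▒▒▒▒▒▒▒▒▒▒▒▒▒▒▒▒▒▒▒▒▒▒▒▒▒▒     
▒▒▒▒▒▒▒▒▒▒▒▒▒▒▒▒▒▒▒▒▒▒▒▒▒▒▒     
▒▒▒▒▒▒▒▒▒▒▒▒▒▒▒▒▒▒▒▒▒▒▒▒▒▒▒     
▓▓▓▓▓▓▓▓▓▓▓▓▓▓▓▓▓▓▓▓▓▓▓▓▓▓▓     
▓▓▓▓▓▓▓▓▓▓▓▓▓▓▓▓▓▓▓▓▓▓▓▓▓▓▓     
▓▓▓▓▓▓▓▓▓▓▓▓▓▓▓▓▓▓▓▓▓▓▓▓▓▓▓     
▓▓▓▓▓▓▓▓▓▓▓▓▓▓▓▓▓▓▓▓▓▓▓▓▓▓▓     
███████████████████████████     
███████████████████████████     
███████████████████████████     
███████████████████████████     
███████████████████████████     
                                
                                
                                
                                
                                


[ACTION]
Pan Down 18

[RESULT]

███████████████████████████     
███████████████████████████     
███████████████████████████     
███████████████████████████     
                                
                                
                                
                                
                                
                                
                                
                                
                                
                                
                                
                                
                                
                                
                                
                                
                                
                                
                                
                                
                                
                                
                                


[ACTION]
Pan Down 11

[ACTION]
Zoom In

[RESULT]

▓▓▓▓▓▓▓▓▓▓▓▓▓▓▓▓▓▓▓▓▓▓▓▓▓▓▓▓▓▓▓▓
▓▓▓▓▓▓▓▓▓▓▓▓▓▓▓▓▓▓▓▓▓▓▓▓▓▓▓▓▓▓▓▓
▓▓▓▓▓▓▓▓▓▓▓▓▓▓▓▓▓▓▓▓▓▓▓▓▓▓▓▓▓▓▓▓
▓▓▓▓▓▓▓▓▓▓▓▓▓▓▓▓▓▓▓▓▓▓▓▓▓▓▓▓▓▓▓▓
▓▓▓▓▓▓▓▓▓▓▓▓▓▓▓▓▓▓▓▓▓▓▓▓▓▓▓▓▓▓▓▓
████████████████████████████████
████████████████████████████████
████████████████████████████████
████████████████████████████████
████████████████████████████████
████████████████████████████████
████████████████████████████████
████████████████████████████████
████████████████████████████████
████████████████████████████████
                                
                                
                                
                                
                                
                                
                                
                                
                                
                                
                                
                                


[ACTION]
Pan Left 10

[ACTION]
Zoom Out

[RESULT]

                                
                                
                                
                                
                                
                                
                                
                                
                                
                                
                                
                                
                                
                                
                                
                                
                                
                                
                                
                                
                                
                                
                                
                                
                                
                                
                                


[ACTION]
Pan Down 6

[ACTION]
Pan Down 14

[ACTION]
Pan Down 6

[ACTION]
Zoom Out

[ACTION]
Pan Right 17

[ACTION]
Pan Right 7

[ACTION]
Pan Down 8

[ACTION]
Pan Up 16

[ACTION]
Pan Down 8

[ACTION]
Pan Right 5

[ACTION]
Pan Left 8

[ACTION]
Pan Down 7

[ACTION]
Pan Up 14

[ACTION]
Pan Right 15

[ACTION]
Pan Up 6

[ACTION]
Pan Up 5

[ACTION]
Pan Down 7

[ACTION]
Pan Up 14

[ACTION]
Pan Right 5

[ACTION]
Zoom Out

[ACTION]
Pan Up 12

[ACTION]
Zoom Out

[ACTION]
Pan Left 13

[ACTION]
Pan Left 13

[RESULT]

████████████                    
████████████                    
████████████                    
████████████                    
                                
                                
                                
                                
                                
                                
                                
                                
                                
                                
                                
                                
                                
                                
                                
                                
                                
                                
                                
                                
                                
                                
                                


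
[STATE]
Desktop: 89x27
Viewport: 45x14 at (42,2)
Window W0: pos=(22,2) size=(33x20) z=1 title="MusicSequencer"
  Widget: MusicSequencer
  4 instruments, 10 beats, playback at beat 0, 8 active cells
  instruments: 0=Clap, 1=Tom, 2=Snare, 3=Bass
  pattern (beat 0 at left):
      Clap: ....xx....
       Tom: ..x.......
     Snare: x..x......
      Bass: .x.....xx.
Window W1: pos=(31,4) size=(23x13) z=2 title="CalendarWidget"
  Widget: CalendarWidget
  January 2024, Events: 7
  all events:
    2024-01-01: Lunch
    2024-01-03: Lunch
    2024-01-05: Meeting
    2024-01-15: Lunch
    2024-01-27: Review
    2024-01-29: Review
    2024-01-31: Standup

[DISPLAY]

━━━━━━━━━━━━┓                                
            ┃                                
━━━━━━━━━━━┓┨                                
idget      ┃┃                                
───────────┨┃                                
ry 2024    ┃┃                                
h Fr Sa Su ┃┃                                
  4  5*  6 ┃┃                                
1 12 13 14 ┃┃                                
18 19 20 21┃┃                                
5 26 27* 28┃┃                                
           ┃┃                                
           ┃┃                                
           ┃┃                                


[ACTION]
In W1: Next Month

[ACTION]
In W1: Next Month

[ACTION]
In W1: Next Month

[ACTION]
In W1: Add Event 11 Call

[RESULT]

━━━━━━━━━━━━┓                                
            ┃                                
━━━━━━━━━━━┓┨                                
idget      ┃┃                                
───────────┨┃                                
l 2024     ┃┃                                
h Fr Sa Su ┃┃                                
4  5  6  7 ┃┃                                
1* 12 13 14┃┃                                
8 19 20 21 ┃┃                                
5 26 27 28 ┃┃                                
           ┃┃                                
           ┃┃                                
           ┃┃                                


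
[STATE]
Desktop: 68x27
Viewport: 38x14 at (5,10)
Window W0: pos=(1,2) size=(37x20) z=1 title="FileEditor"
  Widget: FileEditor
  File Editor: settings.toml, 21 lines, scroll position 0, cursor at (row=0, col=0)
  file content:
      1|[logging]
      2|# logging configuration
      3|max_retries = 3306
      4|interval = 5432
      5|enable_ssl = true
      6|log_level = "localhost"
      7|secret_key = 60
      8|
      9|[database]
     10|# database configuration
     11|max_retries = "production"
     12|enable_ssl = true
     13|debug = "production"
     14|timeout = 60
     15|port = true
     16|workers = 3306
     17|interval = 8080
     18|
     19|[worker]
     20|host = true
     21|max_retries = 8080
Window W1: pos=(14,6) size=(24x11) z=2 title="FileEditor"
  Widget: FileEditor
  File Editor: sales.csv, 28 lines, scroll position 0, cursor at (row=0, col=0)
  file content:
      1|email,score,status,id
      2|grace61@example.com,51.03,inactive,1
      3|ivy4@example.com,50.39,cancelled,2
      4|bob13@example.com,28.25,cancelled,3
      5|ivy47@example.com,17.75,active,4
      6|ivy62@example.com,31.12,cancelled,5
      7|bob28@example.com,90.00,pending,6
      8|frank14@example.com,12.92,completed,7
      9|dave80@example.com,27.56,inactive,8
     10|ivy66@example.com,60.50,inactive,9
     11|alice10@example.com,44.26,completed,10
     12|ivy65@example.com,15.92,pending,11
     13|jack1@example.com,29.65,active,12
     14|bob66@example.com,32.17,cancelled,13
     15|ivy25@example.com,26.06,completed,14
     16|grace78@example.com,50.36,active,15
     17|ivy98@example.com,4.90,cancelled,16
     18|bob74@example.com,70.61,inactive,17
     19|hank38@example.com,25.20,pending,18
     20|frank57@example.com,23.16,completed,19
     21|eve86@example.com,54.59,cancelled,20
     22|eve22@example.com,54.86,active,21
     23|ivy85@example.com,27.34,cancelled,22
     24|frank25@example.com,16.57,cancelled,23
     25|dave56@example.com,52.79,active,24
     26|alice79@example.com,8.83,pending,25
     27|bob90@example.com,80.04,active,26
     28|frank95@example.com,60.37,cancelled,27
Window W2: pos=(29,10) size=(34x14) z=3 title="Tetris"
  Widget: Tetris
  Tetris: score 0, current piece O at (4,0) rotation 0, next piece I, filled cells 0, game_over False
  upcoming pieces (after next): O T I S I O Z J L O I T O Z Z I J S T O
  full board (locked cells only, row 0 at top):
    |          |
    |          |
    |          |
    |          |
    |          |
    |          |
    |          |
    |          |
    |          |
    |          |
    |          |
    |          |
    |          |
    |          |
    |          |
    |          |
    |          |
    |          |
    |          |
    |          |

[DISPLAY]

_level = ┃grace61@exampl┏━━━━━━━━━━━━━
ret_key =┃ivy4@example.c┃ Tetris      
         ┃bob13@example.┠─────────────
tabase]  ┃ivy47@example.┃          │Ne
atabase c┃ivy62@example.┃          │██
_retries ┃bob28@example.┃          │  
ble_ssl =┗━━━━━━━━━━━━━━┃          │  
ug = "production"       ┃          │  
eout = 60               ┃          │  
t = true                ┃          │Sc
kers = 3306             ┃          │0 
━━━━━━━━━━━━━━━━━━━━━━━━┃          │  
                        ┃          │  
                        ┗━━━━━━━━━━━━━


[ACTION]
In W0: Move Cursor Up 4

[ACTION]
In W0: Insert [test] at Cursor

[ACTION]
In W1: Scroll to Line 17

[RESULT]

_level = ┃bob74@example.┏━━━━━━━━━━━━━
ret_key =┃hank38@example┃ Tetris      
         ┃frank57@exampl┠─────────────
tabase]  ┃eve86@example.┃          │Ne
atabase c┃eve22@example.┃          │██
_retries ┃ivy85@example.┃          │  
ble_ssl =┗━━━━━━━━━━━━━━┃          │  
ug = "production"       ┃          │  
eout = 60               ┃          │  
t = true                ┃          │Sc
kers = 3306             ┃          │0 
━━━━━━━━━━━━━━━━━━━━━━━━┃          │  
                        ┃          │  
                        ┗━━━━━━━━━━━━━


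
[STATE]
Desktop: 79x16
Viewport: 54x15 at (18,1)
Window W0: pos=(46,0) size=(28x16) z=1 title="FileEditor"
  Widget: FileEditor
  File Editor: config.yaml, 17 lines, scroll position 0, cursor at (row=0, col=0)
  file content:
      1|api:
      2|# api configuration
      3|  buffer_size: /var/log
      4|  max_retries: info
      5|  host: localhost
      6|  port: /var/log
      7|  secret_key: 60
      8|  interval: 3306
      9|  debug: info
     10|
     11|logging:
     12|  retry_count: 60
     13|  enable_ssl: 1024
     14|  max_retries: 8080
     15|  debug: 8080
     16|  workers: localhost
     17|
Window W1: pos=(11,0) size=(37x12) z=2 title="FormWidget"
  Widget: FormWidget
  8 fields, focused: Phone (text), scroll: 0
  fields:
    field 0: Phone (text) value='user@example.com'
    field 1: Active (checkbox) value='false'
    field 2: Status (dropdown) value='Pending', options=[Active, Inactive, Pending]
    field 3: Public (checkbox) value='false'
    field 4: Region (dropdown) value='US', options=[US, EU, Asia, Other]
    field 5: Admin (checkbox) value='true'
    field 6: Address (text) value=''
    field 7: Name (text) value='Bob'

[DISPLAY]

idget                        ┃FileEditor              
─────────────────────────────┨────────────────────────
e:      [user@example.com   ]┃pi:                     
ve:     [ ]                  ┃ api configuration      
us:     [Pending           ▼]┃ buffer_size: /var/log  
ic:     [ ]                  ┃ max_retries: info      
on:     [US                ▼]┃ host: localhost        
n:      [x]                  ┃ port: /var/log         
ess:    [                   ]┃ secret_key: 60         
:       [Bob                ]┃ interval: 3306         
━━━━━━━━━━━━━━━━━━━━━━━━━━━━━┛ debug: info            
                            ┃                         
                            ┃logging:                 
                            ┃  retry_count: 60        
                            ┗━━━━━━━━━━━━━━━━━━━━━━━━━


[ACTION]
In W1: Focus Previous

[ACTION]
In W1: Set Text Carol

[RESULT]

idget                        ┃FileEditor              
─────────────────────────────┨────────────────────────
e:      [user@example.com   ]┃pi:                     
ve:     [ ]                  ┃ api configuration      
us:     [Pending           ▼]┃ buffer_size: /var/log  
ic:     [ ]                  ┃ max_retries: info      
on:     [US                ▼]┃ host: localhost        
n:      [x]                  ┃ port: /var/log         
ess:    [                   ]┃ secret_key: 60         
:       [Carol              ]┃ interval: 3306         
━━━━━━━━━━━━━━━━━━━━━━━━━━━━━┛ debug: info            
                            ┃                         
                            ┃logging:                 
                            ┃  retry_count: 60        
                            ┗━━━━━━━━━━━━━━━━━━━━━━━━━


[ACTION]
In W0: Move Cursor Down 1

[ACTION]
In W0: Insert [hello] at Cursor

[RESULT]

idget                        ┃FileEditor              
─────────────────────────────┨────────────────────────
e:      [user@example.com   ]┃pi:                     
ve:     [ ]                  ┃ello█ api configuration 
us:     [Pending           ▼]┃ buffer_size: /var/log  
ic:     [ ]                  ┃ max_retries: info      
on:     [US                ▼]┃ host: localhost        
n:      [x]                  ┃ port: /var/log         
ess:    [                   ]┃ secret_key: 60         
:       [Carol              ]┃ interval: 3306         
━━━━━━━━━━━━━━━━━━━━━━━━━━━━━┛ debug: info            
                            ┃                         
                            ┃logging:                 
                            ┃  retry_count: 60        
                            ┗━━━━━━━━━━━━━━━━━━━━━━━━━


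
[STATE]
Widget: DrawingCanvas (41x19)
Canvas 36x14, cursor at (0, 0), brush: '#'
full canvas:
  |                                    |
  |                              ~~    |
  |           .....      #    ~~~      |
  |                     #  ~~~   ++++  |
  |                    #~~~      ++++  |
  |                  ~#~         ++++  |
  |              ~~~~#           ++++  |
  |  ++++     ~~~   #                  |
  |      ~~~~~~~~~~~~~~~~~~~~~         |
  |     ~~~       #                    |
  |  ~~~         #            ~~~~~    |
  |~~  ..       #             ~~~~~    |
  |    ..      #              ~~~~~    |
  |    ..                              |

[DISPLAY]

+                                        
                              ~~         
           .....      #    ~~~           
                     #  ~~~   ++++       
                    #~~~      ++++       
                  ~#~         ++++       
              ~~~~#           ++++       
  ++++     ~~~   #                       
      ~~~~~~~~~~~~~~~~~~~~~              
     ~~~       #                         
  ~~~         #            ~~~~~         
~~  ..       #             ~~~~~         
    ..      #              ~~~~~         
    ..                                   
                                         
                                         
                                         
                                         
                                         


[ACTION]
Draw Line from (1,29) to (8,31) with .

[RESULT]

+                                        
                             .~~         
           .....      #    ~~.           
                     #  ~~~   .+++       
                    #~~~      .+++       
                  ~#~         .+++       
              ~~~~#           .+++       
  ++++     ~~~   #             .         
      ~~~~~~~~~~~~~~~~~~~~~    .         
     ~~~       #                         
  ~~~         #            ~~~~~         
~~  ..       #             ~~~~~         
    ..      #              ~~~~~         
    ..                                   
                                         
                                         
                                         
                                         
                                         


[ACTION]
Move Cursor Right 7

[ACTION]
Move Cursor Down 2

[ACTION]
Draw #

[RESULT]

                                         
                             .~~         
       #   .....      #    ~~.           
                     #  ~~~   .+++       
                    #~~~      .+++       
                  ~#~         .+++       
              ~~~~#           .+++       
  ++++     ~~~   #             .         
      ~~~~~~~~~~~~~~~~~~~~~    .         
     ~~~       #                         
  ~~~         #            ~~~~~         
~~  ..       #             ~~~~~         
    ..      #              ~~~~~         
    ..                                   
                                         
                                         
                                         
                                         
                                         


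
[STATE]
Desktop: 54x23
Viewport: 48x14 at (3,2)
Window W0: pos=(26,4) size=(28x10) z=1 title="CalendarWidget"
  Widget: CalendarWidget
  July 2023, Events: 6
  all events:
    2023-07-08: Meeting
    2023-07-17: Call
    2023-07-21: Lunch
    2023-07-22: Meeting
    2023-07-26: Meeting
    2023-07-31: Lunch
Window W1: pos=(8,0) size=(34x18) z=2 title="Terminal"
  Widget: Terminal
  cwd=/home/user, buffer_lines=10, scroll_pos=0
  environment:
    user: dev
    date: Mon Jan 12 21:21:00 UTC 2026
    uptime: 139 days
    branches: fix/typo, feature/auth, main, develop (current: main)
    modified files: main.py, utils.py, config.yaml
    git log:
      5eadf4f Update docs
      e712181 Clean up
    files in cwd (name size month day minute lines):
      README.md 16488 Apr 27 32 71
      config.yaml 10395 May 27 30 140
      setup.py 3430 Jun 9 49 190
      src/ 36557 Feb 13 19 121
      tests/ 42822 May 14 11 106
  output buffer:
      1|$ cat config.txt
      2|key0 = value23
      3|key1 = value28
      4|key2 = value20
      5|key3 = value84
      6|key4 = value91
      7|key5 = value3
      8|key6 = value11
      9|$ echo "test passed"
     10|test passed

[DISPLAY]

     ┠────────────────────────────────┨         
     ┃$ cat config.txt                ┃         
     ┃key0 = value23                  ┃━━━━━━━━━
     ┃key1 = value28                  ┃         
     ┃key2 = value20                  ┃─────────
     ┃key3 = value84                  ┃23       
     ┃key4 = value91                  ┃Sa Su    
     ┃key5 = value3                   ┃ 1  2    
     ┃key6 = value11                  ┃ 8*  9   
     ┃$ echo "test passed"            ┃15 16    
     ┃test passed                     ┃* 22* 23 
     ┃$ █                             ┃━━━━━━━━━
     ┃                                ┃         
     ┃                                ┃         


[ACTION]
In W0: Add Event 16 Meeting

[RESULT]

     ┠────────────────────────────────┨         
     ┃$ cat config.txt                ┃         
     ┃key0 = value23                  ┃━━━━━━━━━
     ┃key1 = value28                  ┃         
     ┃key2 = value20                  ┃─────────
     ┃key3 = value84                  ┃23       
     ┃key4 = value91                  ┃Sa Su    
     ┃key5 = value3                   ┃ 1  2    
     ┃key6 = value11                  ┃ 8*  9   
     ┃$ echo "test passed"            ┃15 16*   
     ┃test passed                     ┃* 22* 23 
     ┃$ █                             ┃━━━━━━━━━
     ┃                                ┃         
     ┃                                ┃         


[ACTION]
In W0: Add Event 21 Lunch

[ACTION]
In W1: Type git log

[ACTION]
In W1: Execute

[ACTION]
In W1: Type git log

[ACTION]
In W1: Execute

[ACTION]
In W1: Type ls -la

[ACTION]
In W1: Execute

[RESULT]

     ┠────────────────────────────────┨         
     ┃test passed                     ┃         
     ┃$ git log                       ┃━━━━━━━━━
     ┃5eadf4f Update docs             ┃         
     ┃e712181 Clean up                ┃─────────
     ┃$ git log                       ┃23       
     ┃5eadf4f Update docs             ┃Sa Su    
     ┃e712181 Clean up                ┃ 1  2    
     ┃$ ls -la                        ┃ 8*  9   
     ┃-rw-r--r--  1 dev group    16488┃15 16*   
     ┃-rw-r--r--  1 dev group    10395┃* 22* 23 
     ┃-rw-r--r--  1 dev group     3430┃━━━━━━━━━
     ┃drwxr-xr-x  1 dev group    36557┃         
     ┃drwxr-xr-x  1 dev group    42822┃         


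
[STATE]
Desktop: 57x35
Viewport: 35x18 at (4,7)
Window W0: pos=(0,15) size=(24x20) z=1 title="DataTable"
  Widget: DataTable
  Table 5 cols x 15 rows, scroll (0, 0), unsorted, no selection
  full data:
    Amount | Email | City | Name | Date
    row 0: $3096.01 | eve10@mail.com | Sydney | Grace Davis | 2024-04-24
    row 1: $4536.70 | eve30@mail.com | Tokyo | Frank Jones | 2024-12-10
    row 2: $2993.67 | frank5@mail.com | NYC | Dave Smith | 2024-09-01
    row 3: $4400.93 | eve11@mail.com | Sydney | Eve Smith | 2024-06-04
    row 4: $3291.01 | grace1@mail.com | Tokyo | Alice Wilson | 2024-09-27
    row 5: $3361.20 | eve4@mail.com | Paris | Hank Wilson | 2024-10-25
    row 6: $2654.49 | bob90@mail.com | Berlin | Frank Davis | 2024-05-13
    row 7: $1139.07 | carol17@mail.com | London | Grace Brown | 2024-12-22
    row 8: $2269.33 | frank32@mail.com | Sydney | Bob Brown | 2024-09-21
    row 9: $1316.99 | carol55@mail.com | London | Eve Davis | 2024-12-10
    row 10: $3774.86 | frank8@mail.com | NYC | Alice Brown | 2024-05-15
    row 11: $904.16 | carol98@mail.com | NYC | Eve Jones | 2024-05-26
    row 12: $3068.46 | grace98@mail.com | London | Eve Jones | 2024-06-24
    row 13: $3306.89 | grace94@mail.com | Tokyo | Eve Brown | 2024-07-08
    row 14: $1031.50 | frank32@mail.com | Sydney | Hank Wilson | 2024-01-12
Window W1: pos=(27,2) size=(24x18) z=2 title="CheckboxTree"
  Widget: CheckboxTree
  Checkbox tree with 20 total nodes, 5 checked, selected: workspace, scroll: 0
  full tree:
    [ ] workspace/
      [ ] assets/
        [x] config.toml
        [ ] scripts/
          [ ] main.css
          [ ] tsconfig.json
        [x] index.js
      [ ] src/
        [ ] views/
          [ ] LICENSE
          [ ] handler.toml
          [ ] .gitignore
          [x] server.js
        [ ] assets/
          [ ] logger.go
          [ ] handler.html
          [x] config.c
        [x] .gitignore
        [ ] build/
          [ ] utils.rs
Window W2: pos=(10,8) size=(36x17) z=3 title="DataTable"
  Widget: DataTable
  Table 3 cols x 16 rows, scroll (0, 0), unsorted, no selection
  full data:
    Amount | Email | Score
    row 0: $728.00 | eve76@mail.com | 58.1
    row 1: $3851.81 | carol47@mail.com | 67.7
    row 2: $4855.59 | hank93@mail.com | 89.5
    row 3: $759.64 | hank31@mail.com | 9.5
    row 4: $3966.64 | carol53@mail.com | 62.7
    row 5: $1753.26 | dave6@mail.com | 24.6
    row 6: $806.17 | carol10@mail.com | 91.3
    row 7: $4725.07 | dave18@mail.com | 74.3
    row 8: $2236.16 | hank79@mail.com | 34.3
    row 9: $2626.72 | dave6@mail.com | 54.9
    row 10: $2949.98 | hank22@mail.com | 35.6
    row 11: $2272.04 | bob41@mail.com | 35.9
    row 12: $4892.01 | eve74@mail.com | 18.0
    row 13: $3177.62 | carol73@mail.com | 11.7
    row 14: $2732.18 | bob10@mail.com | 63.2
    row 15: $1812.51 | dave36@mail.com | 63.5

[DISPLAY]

                       ┃     [x] co
      ┏━━━━━━━━━━━━━━━━━━━━━━━━━━━━
      ┃ DataTable                  
      ┠────────────────────────────
      ┃Amount  │Email           │Sc
      ┃────────┼────────────────┼──
      ┃$728.00 │eve76@mail.com  │58
      ┃$3851.81│carol47@mail.com│67
━━━━━━┃$4855.59│hank93@mail.com │89
taTabl┃$759.64 │hank31@mail.com │9.
──────┃$3966.64│carol53@mail.com│62
unt  │┃$1753.26│dave6@mail.com  │24
─────┼┃$806.17 │carol10@mail.com│91
96.01│┃$4725.07│dave18@mail.com │74
36.70│┃$2236.16│hank79@mail.com │34
93.67│┃$2626.72│dave6@mail.com  │54
00.93│┃$2949.98│hank22@mail.com │35
91.01│┗━━━━━━━━━━━━━━━━━━━━━━━━━━━━


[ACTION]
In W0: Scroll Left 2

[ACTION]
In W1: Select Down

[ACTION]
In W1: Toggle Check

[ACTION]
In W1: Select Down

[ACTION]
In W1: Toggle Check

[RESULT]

                       ┃>    [ ] co
      ┏━━━━━━━━━━━━━━━━━━━━━━━━━━━━
      ┃ DataTable                  
      ┠────────────────────────────
      ┃Amount  │Email           │Sc
      ┃────────┼────────────────┼──
      ┃$728.00 │eve76@mail.com  │58
      ┃$3851.81│carol47@mail.com│67
━━━━━━┃$4855.59│hank93@mail.com │89
taTabl┃$759.64 │hank31@mail.com │9.
──────┃$3966.64│carol53@mail.com│62
unt  │┃$1753.26│dave6@mail.com  │24
─────┼┃$806.17 │carol10@mail.com│91
96.01│┃$4725.07│dave18@mail.com │74
36.70│┃$2236.16│hank79@mail.com │34
93.67│┃$2626.72│dave6@mail.com  │54
00.93│┃$2949.98│hank22@mail.com │35
91.01│┗━━━━━━━━━━━━━━━━━━━━━━━━━━━━


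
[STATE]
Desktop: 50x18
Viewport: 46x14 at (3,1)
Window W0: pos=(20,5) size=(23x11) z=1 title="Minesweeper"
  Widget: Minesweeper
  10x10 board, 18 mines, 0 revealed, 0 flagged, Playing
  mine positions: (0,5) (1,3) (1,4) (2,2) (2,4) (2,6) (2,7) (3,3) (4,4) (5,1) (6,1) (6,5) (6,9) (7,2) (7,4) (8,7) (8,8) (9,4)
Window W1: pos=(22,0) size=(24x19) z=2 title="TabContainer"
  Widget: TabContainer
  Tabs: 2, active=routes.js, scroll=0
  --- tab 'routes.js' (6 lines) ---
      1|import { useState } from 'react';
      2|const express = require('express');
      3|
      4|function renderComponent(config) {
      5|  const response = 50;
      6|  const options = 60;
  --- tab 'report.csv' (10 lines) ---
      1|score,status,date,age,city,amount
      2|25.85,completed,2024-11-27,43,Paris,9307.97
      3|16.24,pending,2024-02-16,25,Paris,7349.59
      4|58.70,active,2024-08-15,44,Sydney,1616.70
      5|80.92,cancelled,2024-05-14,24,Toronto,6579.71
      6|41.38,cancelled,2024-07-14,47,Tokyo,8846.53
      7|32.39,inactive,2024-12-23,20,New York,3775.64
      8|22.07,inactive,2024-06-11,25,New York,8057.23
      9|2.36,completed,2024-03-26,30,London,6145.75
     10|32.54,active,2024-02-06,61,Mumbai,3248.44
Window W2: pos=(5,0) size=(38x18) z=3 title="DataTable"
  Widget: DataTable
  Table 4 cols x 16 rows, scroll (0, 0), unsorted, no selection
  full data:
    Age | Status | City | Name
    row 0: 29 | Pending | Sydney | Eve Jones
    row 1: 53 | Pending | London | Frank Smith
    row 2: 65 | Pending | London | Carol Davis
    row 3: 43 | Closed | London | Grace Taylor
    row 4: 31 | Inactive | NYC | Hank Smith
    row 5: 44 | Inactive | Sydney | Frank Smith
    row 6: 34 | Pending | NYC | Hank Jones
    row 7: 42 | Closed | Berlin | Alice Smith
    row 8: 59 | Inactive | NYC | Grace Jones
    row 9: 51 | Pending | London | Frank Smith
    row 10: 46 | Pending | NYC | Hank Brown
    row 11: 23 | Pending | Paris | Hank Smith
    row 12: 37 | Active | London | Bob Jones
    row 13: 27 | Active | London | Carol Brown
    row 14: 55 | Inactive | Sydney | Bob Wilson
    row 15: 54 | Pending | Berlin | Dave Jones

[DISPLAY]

  ┃ DataTable                          ┃  ┃   
  ┠────────────────────────────────────┨──┨   
  ┃Age│Status  │City  │Name            ┃cs┃   
  ┃───┼────────┼──────┼────────────    ┃──┃   
  ┃29 │Pending │Sydney│Eve Jones       ┃fr┃   
  ┃53 │Pending │London│Frank Smith     ┃ir┃   
  ┃65 │Pending │London│Carol Davis     ┃  ┃   
  ┃43 │Closed  │London│Grace Taylor    ┃ne┃   
  ┃31 │Inactive│NYC   │Hank Smith      ┃0;┃   
  ┃44 │Inactive│Sydney│Frank Smith     ┃; ┃   
  ┃34 │Pending │NYC   │Hank Jones      ┃  ┃   
  ┃42 │Closed  │Berlin│Alice Smith     ┃  ┃   
  ┃59 │Inactive│NYC   │Grace Jones     ┃  ┃   
  ┃51 │Pending │London│Frank Smith     ┃  ┃   


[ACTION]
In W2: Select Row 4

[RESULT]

  ┃ DataTable                          ┃  ┃   
  ┠────────────────────────────────────┨──┨   
  ┃Age│Status  │City  │Name            ┃cs┃   
  ┃───┼────────┼──────┼────────────    ┃──┃   
  ┃29 │Pending │Sydney│Eve Jones       ┃fr┃   
  ┃53 │Pending │London│Frank Smith     ┃ir┃   
  ┃65 │Pending │London│Carol Davis     ┃  ┃   
  ┃43 │Closed  │London│Grace Taylor    ┃ne┃   
  ┃>1 │Inactive│NYC   │Hank Smith      ┃0;┃   
  ┃44 │Inactive│Sydney│Frank Smith     ┃; ┃   
  ┃34 │Pending │NYC   │Hank Jones      ┃  ┃   
  ┃42 │Closed  │Berlin│Alice Smith     ┃  ┃   
  ┃59 │Inactive│NYC   │Grace Jones     ┃  ┃   
  ┃51 │Pending │London│Frank Smith     ┃  ┃   


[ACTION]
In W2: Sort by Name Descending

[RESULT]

  ┃ DataTable                          ┃  ┃   
  ┠────────────────────────────────────┨──┨   
  ┃Age│Status  │City  │Name       ▼    ┃cs┃   
  ┃───┼────────┼──────┼────────────    ┃──┃   
  ┃31 │Inactive│NYC   │Hank Smith      ┃fr┃   
  ┃23 │Pending │Paris │Hank Smith      ┃ir┃   
  ┃34 │Pending │NYC   │Hank Jones      ┃  ┃   
  ┃46 │Pending │NYC   │Hank Brown      ┃ne┃   
  ┃>3 │Closed  │London│Grace Taylor    ┃0;┃   
  ┃59 │Inactive│NYC   │Grace Jones     ┃; ┃   
  ┃53 │Pending │London│Frank Smith     ┃  ┃   
  ┃44 │Inactive│Sydney│Frank Smith     ┃  ┃   
  ┃51 │Pending │London│Frank Smith     ┃  ┃   
  ┃29 │Pending │Sydney│Eve Jones       ┃  ┃   


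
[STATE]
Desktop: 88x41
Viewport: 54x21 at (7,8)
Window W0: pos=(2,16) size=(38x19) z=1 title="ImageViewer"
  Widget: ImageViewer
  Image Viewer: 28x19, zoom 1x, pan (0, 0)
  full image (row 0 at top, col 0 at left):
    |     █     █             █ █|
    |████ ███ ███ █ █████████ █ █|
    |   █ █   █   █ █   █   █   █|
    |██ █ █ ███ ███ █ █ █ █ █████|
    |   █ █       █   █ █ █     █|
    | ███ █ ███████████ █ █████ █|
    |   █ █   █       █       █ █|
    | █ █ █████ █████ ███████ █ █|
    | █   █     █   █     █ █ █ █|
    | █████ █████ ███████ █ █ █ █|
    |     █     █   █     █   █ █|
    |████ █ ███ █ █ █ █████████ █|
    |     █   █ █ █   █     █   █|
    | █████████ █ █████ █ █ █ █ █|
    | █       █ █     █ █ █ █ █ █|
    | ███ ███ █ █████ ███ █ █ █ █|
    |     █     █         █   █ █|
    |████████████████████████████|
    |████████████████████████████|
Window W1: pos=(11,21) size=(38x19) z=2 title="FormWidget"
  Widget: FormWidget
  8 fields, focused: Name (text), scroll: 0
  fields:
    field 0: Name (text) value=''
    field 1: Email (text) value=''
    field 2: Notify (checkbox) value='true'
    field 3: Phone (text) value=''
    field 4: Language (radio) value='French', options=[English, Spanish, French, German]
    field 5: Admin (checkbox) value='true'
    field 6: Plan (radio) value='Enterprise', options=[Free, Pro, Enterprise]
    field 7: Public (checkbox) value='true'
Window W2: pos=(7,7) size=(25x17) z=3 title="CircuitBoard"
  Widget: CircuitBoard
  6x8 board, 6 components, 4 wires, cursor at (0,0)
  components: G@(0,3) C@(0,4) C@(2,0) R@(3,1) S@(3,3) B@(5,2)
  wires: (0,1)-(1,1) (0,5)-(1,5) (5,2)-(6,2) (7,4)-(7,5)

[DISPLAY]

┃ CircuitBoard          ┃                             
┠───────────────────────┨                             
┃   0 1 2 3 4 5         ┃                             
┃0  [.]  ·       G   C  ┃                             
┃        │              ┃                             
┃1       ·              ┃                             
┃                       ┃                             
┃2   C                  ┃                             
┃                       ┃━━━━━━━┓                     
┃3       R       S      ┃       ┃                     
┃                       ┃───────┨                     
┃4                      ┃       ┃                     
┃                       ┃       ┃                     
┃5           B          ┃━━━━━━━━━━━━━━━━┓            
┃            │          ┃                ┃            
┗━━━━━━━━━━━━━━━━━━━━━━━┛────────────────┨            
 █ █┃> Name:       [                    ]┃            
 █  ┃  Email:      [                    ]┃            
 ███┃  Notify:     [x]                   ┃            
 █  ┃  Phone:      [                    ]┃            
██ █┃  Language:   ( ) English  ( ) Spani┃            


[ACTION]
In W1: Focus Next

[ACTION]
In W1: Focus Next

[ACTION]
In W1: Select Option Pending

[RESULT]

┃ CircuitBoard          ┃                             
┠───────────────────────┨                             
┃   0 1 2 3 4 5         ┃                             
┃0  [.]  ·       G   C  ┃                             
┃        │              ┃                             
┃1       ·              ┃                             
┃                       ┃                             
┃2   C                  ┃                             
┃                       ┃━━━━━━━┓                     
┃3       R       S      ┃       ┃                     
┃                       ┃───────┨                     
┃4                      ┃       ┃                     
┃                       ┃       ┃                     
┃5           B          ┃━━━━━━━━━━━━━━━━┓            
┃            │          ┃                ┃            
┗━━━━━━━━━━━━━━━━━━━━━━━┛────────────────┨            
 █ █┃  Name:       [                    ]┃            
 █  ┃  Email:      [                    ]┃            
 ███┃> Notify:     [x]                   ┃            
 █  ┃  Phone:      [                    ]┃            
██ █┃  Language:   ( ) English  ( ) Spani┃            


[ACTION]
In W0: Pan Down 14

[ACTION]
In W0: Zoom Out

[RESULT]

┃ CircuitBoard          ┃                             
┠───────────────────────┨                             
┃   0 1 2 3 4 5         ┃                             
┃0  [.]  ·       G   C  ┃                             
┃        │              ┃                             
┃1       ·              ┃                             
┃                       ┃                             
┃2   C                  ┃                             
┃                       ┃━━━━━━━┓                     
┃3       R       S      ┃       ┃                     
┃                       ┃───────┨                     
┃4                      ┃       ┃                     
┃                       ┃       ┃                     
┃5           B          ┃━━━━━━━━━━━━━━━━┓            
┃            │          ┃                ┃            
┗━━━━━━━━━━━━━━━━━━━━━━━┛────────────────┨            
    ┃  Name:       [                    ]┃            
    ┃  Email:      [                    ]┃            
    ┃> Notify:     [x]                   ┃            
    ┃  Phone:      [                    ]┃            
    ┃  Language:   ( ) English  ( ) Spani┃            
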